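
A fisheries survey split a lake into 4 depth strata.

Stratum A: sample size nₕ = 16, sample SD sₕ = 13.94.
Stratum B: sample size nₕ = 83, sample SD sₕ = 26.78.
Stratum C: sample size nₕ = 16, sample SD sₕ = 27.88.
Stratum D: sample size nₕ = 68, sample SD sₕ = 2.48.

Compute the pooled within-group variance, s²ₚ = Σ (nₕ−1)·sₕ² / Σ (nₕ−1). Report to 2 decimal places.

Degrees of freedom: 15 + 82 + 15 + 67 = 179.
Σ(nₕ−1)sₕ² = 15·194.3236 + 82·717.1684 + 15·777.2944 + 67·6.1504 = 73794.1556.
s²ₚ = 73794.1556 / 179 = 412.2579... → 412.26.

412.26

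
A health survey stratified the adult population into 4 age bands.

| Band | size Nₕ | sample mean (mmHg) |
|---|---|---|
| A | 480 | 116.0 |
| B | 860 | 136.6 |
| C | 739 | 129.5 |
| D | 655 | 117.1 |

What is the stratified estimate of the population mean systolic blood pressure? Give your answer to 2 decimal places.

126.39

N = 480 + 860 + 739 + 655 = 2734.
Weight each subgroup mean by Nₕ/N and sum.
Σ Nₕx̄ₕ = 480·116.0 + 860·136.6 + 739·129.5 + 655·117.1 = 55680 + 117476 + 95700.5 + 76700.5 = 345557.
Divide by N: 345557 / 2734 = 126.3925... → 126.39.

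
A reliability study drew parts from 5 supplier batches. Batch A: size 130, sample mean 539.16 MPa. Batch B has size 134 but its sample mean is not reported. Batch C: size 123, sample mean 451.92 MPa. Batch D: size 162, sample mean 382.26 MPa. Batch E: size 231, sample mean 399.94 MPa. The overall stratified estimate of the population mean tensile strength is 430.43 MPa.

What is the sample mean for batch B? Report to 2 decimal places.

416.02

Σ Nₕx̄ₕ = N·μ, so 134·x̄_B = 780·430.43 − (130·539.16 + 123·451.92 + 162·382.26 + 231·399.94).
= 335735.4 − 279989.22 = 55746.18.
x̄_B = 55746.18 / 134 = 416.0163... → 416.02.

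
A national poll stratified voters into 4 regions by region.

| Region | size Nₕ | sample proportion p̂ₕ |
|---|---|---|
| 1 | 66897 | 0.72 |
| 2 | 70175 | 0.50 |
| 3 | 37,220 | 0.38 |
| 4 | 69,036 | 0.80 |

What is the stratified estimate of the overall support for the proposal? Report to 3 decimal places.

0.627

Wₕ = Nₕ/N with N = 243328: 0.2749, 0.2884, 0.1530, 0.2837.
p̂_st = 0.2749·0.72 + 0.2884·0.50 + 0.1530·0.38 + 0.2837·0.80 ≈ 0.62724... → 0.627.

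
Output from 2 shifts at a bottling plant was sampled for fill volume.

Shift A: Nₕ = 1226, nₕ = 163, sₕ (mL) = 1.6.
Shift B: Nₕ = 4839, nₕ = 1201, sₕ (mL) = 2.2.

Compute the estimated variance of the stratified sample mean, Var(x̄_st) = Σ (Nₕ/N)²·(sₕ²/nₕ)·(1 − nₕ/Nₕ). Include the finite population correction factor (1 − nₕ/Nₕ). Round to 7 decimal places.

0.0024851

N = 6065. Term for each stratum: Wₕ²sₕ²/nₕ·(1−nₕ/Nₕ).
Var(x̄_st) = 0.0005564351 + 0.0019286750 = 0.0024851101 → 0.0024851.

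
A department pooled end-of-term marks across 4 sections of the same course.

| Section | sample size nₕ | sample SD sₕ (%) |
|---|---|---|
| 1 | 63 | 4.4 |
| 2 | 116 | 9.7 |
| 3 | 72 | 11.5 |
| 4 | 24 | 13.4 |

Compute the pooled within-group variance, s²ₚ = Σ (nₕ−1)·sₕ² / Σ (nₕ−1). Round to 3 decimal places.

94.245

Degrees of freedom: 62 + 115 + 71 + 23 = 271.
Σ(nₕ−1)sₕ² = 62·19.36 + 115·94.09 + 71·132.25 + 23·179.56 = 25540.3.
s²ₚ = 25540.3 / 271 = 94.24465... → 94.245.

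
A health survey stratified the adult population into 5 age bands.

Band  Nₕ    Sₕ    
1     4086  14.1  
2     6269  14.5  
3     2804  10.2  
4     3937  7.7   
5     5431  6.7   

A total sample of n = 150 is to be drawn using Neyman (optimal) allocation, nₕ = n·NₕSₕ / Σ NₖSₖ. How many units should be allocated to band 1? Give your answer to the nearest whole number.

35

1: NₕSₕ = 4086·14.1 = 57612.6
2: NₕSₕ = 6269·14.5 = 90900.5
3: NₕSₕ = 2804·10.2 = 28600.8
4: NₕSₕ = 3937·7.7 = 30314.9
5: NₕSₕ = 5431·6.7 = 36387.7
Σ NₕSₕ = 243816.5.
n_1 = 150·57612.6/243816.5 = 35.444... → 35.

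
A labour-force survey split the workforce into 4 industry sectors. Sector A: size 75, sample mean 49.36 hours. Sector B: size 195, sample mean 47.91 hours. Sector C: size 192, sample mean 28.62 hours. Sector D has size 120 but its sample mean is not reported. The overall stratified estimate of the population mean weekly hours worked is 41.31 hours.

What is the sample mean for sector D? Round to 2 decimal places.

45.86

N = 75 + 195 + 192 + 120 = 582.
Overall total = μ·N = 41.31·582 = 24042.42.
Subtract the known strata: 75·49.36 + 195·47.91 + 192·28.62 = 18539.49.
Remaining total for sector D: 24042.42 − 18539.49 = 5502.93.
Divide by its size: 5502.93 / 120 = 45.8578... → 45.86.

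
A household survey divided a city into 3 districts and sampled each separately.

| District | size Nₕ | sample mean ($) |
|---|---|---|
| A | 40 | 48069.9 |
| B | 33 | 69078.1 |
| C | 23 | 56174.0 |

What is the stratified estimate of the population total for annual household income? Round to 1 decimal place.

5494375.3

A: 40·48069.9 = 1922796
B: 33·69078.1 = 2279577.3
C: 23·56174.0 = 1292002
τ̂ = Σ Nₕx̄ₕ = 5494375.3.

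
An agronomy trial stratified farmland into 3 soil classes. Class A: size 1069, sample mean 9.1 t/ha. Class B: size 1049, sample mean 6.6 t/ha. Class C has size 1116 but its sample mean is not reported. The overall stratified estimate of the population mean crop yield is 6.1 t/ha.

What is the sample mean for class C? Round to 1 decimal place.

Σ Nₕx̄ₕ = N·μ, so 1116·x̄_C = 3234·6.1 − (1069·9.1 + 1049·6.6).
= 19727.4 − 16651.3 = 3076.1.
x̄_C = 3076.1 / 1116 = 2.756... → 2.8.

2.8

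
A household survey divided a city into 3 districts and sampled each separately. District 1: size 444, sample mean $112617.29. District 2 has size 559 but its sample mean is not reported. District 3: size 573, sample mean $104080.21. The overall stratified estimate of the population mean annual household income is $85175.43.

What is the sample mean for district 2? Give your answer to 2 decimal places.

44000.79

Σ Nₕx̄ₕ = N·μ, so 559·x̄_2 = 1576·85175.43 − (444·112617.29 + 573·104080.21).
= 134236477.68 − 109640037.09 = 24596440.59.
x̄_2 = 24596440.59 / 559 = 44000.7882... → 44000.79.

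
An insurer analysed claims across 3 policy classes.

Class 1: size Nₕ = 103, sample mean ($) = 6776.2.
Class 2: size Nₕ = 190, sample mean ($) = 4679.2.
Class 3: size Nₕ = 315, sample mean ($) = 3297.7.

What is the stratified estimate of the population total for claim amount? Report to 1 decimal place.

1: 103·6776.2 = 697948.6
2: 190·4679.2 = 889048
3: 315·3297.7 = 1038775.5
τ̂ = Σ Nₕx̄ₕ = 2625772.1.

2625772.1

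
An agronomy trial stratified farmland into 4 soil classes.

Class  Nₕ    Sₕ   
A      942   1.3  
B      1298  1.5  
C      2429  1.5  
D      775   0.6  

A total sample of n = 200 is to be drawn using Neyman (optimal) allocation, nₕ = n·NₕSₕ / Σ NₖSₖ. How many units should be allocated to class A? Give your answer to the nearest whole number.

Σ NₕSₕ = 942·1.3 + 1298·1.5 + 2429·1.5 + 775·0.6 = 7280.1.
Share for A: 1224.6/7280.1 = 0.16821.
n_A = 200 × 0.16821 = 33.642... → 34.

34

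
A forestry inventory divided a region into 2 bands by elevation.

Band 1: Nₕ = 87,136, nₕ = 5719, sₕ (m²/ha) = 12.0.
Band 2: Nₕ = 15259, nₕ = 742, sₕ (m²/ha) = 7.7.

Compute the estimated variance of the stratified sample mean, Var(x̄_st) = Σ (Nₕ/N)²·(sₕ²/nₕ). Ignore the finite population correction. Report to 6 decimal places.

N = 102395; Wₕ = Nₕ/N.
band 1: (87136/102395)²·12.0²/5719 = 0.018233924
band 2: (15259/102395)²·7.7²/742 = 0.001774484
Sum = 0.020008408 → 0.020008.

0.020008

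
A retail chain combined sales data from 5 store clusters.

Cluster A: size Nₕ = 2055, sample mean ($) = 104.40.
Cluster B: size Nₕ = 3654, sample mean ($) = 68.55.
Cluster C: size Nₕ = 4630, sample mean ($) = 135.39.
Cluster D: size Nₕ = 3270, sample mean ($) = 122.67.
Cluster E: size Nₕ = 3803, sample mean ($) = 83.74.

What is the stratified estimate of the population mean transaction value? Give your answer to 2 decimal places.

104.04

N = 2055 + 3654 + 4630 + 3270 + 3803 = 17412.
The stratified mean weights each stratum mean by its population share Nₕ/N.
Σ Nₕx̄ₕ = 2055·104.40 + 3654·68.55 + 4630·135.39 + 3270·122.67 + 3803·83.74 = 214542 + 250481.7 + 626855.7 + 401130.9 + 318463.22 = 1811473.52.
Divide by N: 1811473.52 / 17412 = 104.0359... → 104.04.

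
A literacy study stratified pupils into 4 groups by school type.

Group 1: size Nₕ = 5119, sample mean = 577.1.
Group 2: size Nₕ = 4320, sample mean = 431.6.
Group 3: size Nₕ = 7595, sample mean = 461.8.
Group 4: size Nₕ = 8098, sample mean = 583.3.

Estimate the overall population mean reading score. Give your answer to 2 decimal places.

N = 5119 + 4320 + 7595 + 8098 = 25132.
The stratified mean weights each stratum mean by its population share Nₕ/N.
Σ Nₕx̄ₕ = 5119·577.1 + 4320·431.6 + 7595·461.8 + 8098·583.3 = 2954174.9 + 1864512 + 3507371 + 4723563.4 = 13049621.3.
Divide by N: 13049621.3 / 25132 = 519.2432... → 519.24.

519.24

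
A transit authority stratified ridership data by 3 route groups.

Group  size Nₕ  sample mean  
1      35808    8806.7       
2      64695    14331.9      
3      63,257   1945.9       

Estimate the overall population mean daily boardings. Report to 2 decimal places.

N = 163760; weights Wₕ = Nₕ/N = (0.2187, 0.3951, 0.3863).
x̄_st = Σ Wₕ·x̄ₕ = 0.2187·8806.7 + 0.3951·14331.9 + 0.3863·1945.9 ≈ 8339.3037...
→ 8339.30.

8339.30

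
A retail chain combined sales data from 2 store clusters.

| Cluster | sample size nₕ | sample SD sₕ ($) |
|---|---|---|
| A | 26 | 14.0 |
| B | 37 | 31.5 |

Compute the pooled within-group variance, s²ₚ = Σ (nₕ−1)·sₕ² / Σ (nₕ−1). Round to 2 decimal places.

665.92

Degrees of freedom: 25 + 36 = 61.
Σ(nₕ−1)sₕ² = 25·196 + 36·992.25 = 40621.
s²ₚ = 40621 / 61 = 665.9180... → 665.92.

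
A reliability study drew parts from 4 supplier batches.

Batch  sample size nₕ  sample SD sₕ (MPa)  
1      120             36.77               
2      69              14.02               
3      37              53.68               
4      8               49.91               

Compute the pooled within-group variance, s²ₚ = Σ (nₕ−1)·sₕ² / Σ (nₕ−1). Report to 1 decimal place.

1: (120−1)·36.77² = 119·1352.0329 = 160891.9151
2: (69−1)·14.02² = 68·196.5604 = 13366.1072
3: (37−1)·53.68² = 36·2881.5424 = 103735.5264
4: (8−1)·49.91² = 7·2491.0081 = 17437.0567
Numerator = 295430.6054; denominator = Σ(nₕ−1) = 230.
s²ₚ = 295430.6054/230 = 1284.481... → 1284.5.

1284.5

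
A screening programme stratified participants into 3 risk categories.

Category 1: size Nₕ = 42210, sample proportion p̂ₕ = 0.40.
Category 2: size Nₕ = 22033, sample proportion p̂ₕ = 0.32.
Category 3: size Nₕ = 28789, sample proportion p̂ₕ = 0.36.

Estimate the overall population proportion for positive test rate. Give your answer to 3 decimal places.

Wₕ = Nₕ/N with N = 93032: 0.4537, 0.2368, 0.3095.
p̂_st = 0.4537·0.40 + 0.2368·0.32 + 0.3095·0.36 ≈ 0.36868... → 0.369.

0.369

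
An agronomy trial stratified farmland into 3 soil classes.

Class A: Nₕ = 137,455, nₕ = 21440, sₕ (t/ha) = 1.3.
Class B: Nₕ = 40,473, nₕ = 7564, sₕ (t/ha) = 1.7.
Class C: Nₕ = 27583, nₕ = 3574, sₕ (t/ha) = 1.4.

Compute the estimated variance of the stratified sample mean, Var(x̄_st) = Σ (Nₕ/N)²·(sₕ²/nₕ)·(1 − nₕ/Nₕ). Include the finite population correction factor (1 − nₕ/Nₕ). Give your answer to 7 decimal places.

0.0000504

N = 205511. Term for each stratum: Wₕ²sₕ²/nₕ·(1−nₕ/Nₕ).
Var(x̄_st) = 0.0000297623 + 0.0000120491 + 0.0000085990 = 0.0000504104 → 0.0000504.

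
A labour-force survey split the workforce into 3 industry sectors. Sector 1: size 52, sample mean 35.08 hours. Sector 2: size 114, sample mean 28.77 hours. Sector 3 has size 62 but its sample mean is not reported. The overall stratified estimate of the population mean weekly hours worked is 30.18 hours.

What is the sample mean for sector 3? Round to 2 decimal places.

28.66

Σ Nₕx̄ₕ = N·μ, so 62·x̄_3 = 228·30.18 − (52·35.08 + 114·28.77).
= 6881.04 − 5103.94 = 1777.1.
x̄_3 = 1777.1 / 62 = 28.6629... → 28.66.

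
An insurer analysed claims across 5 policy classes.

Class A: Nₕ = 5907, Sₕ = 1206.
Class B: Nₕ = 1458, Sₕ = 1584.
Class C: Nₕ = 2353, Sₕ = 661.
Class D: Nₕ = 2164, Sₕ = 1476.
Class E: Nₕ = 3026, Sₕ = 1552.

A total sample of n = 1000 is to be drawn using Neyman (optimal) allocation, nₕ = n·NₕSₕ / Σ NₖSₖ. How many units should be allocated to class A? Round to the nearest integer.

A: NₕSₕ = 5907·1206 = 7123842
B: NₕSₕ = 1458·1584 = 2309472
C: NₕSₕ = 2353·661 = 1555333
D: NₕSₕ = 2164·1476 = 3194064
E: NₕSₕ = 3026·1552 = 4696352
Σ NₕSₕ = 18879063.
n_A = 1000·7123842/18879063 = 377.341... → 377.

377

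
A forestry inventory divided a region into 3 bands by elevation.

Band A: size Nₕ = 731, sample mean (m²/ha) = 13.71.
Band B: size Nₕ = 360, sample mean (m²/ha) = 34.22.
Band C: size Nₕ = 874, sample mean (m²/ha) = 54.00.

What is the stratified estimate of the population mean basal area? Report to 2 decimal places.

35.39

N = 731 + 360 + 874 = 1965.
The stratified mean weights each stratum mean by its population share Nₕ/N.
Σ Nₕx̄ₕ = 731·13.71 + 360·34.22 + 874·54.00 = 10022.01 + 12319.2 + 47196 = 69537.21.
Divide by N: 69537.21 / 1965 = 35.3879... → 35.39.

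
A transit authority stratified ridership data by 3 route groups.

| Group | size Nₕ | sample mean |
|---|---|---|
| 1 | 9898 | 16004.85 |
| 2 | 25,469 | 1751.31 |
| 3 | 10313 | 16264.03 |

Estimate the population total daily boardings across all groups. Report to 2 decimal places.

370751061.08

1: 9898·16004.85 = 158416005.3
2: 25469·1751.31 = 44604114.39
3: 10313·16264.03 = 167730941.39
τ̂ = Σ Nₕx̄ₕ = 370751061.08.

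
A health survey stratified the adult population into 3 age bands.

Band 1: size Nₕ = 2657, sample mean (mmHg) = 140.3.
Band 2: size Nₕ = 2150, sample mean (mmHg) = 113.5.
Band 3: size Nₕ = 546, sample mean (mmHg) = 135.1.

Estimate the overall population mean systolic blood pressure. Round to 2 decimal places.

N = 2657 + 2150 + 546 = 5353.
Overall mean = Σ (Nₕ/N)·x̄ₕ — weight by population share, not a simple average.
Σ Nₕx̄ₕ = 2657·140.3 + 2150·113.5 + 546·135.1 = 372777.1 + 244025 + 73764.6 = 690566.7.
Divide by N: 690566.7 / 5353 = 129.0055... → 129.01.

129.01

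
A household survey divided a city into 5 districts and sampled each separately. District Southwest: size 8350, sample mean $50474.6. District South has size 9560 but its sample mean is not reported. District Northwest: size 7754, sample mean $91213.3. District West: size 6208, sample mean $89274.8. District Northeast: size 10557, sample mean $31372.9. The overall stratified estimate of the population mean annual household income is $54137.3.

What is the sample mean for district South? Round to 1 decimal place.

29585.7

N = 8350 + 9560 + 7754 + 6208 + 10557 = 42429.
Overall total = μ·N = 54137.3·42429 = 2296991501.7.
Subtract the known strata: 8350·50474.6 + 7754·91213.3 + 6208·89274.8 + 10557·31372.9 = 2014152501.9.
Remaining total for district South: 2296991501.7 − 2014152501.9 = 282838999.8.
Divide by its size: 282838999.8 / 9560 = 29585.669... → 29585.7.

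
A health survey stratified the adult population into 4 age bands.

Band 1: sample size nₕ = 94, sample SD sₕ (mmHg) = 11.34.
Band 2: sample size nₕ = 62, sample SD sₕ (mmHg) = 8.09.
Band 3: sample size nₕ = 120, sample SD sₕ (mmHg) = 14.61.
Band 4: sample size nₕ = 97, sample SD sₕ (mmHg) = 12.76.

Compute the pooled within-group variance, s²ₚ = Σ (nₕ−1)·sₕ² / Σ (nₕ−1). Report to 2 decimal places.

154.43

Degrees of freedom: 93 + 61 + 119 + 96 = 369.
Σ(nₕ−1)sₕ² = 93·128.5956 + 61·65.4481 + 119·213.4521 + 96·162.8176 = 56983.0144.
s²ₚ = 56983.0144 / 369 = 154.4255... → 154.43.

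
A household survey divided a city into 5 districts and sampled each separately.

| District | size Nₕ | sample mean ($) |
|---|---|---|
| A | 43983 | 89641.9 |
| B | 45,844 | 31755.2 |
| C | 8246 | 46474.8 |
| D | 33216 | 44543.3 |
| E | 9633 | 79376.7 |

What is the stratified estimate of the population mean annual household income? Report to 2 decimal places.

N = 140922; weights Wₕ = Nₕ/N = (0.3121, 0.3253, 0.0585, 0.2357, 0.0684).
x̄_st = Σ Wₕ·x̄ₕ = 0.3121·89641.9 + 0.3253·31755.2 + 0.0585·46474.8 + 0.2357·44543.3 + 0.0684·79376.7 ≈ 56952.9405...
→ 56952.94.

56952.94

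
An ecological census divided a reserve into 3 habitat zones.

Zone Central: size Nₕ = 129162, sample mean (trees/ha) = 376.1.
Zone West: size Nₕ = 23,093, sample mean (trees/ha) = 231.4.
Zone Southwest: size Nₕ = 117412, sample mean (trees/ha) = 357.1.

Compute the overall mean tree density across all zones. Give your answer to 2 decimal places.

355.44

N = 129162 + 23093 + 117412 = 269667.
Overall mean = Σ (Nₕ/N)·x̄ₕ — weight by population share, not a simple average.
Σ Nₕx̄ₕ = 129162·376.1 + 23093·231.4 + 117412·357.1 = 48577828.2 + 5343720.2 + 41927825.2 = 95849373.6.
Divide by N: 95849373.6 / 269667 = 355.4361... → 355.44.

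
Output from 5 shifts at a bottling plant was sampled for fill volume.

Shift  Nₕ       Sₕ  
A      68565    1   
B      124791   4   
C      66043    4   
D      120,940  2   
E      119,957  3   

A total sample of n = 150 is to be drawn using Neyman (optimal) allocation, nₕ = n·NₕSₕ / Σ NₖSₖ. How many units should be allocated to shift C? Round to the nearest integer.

28

A: NₕSₕ = 68565·1 = 68565
B: NₕSₕ = 124791·4 = 499164
C: NₕSₕ = 66043·4 = 264172
D: NₕSₕ = 120940·2 = 241880
E: NₕSₕ = 119957·3 = 359871
Σ NₕSₕ = 1433652.
n_C = 150·264172/1433652 = 27.640... → 28.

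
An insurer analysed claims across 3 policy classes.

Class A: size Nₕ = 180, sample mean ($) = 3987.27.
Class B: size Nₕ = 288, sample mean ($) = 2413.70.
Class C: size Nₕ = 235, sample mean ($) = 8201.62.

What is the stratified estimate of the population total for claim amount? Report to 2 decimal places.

A: 180·3987.27 = 717708.6
B: 288·2413.70 = 695145.6
C: 235·8201.62 = 1927380.7
τ̂ = Σ Nₕx̄ₕ = 3340234.90.

3340234.90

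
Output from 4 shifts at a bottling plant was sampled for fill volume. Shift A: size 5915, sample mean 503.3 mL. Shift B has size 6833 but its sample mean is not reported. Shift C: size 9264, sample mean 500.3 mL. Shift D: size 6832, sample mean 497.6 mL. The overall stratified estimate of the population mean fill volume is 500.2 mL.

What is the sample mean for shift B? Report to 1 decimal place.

N = 5915 + 6833 + 9264 + 6832 = 28844.
Overall total = μ·N = 500.2·28844 = 14427768.8.
Subtract the known strata: 5915·503.3 + 9264·500.3 + 6832·497.6 = 11011401.9.
Remaining total for shift B: 14427768.8 − 11011401.9 = 3416366.9.
Divide by its size: 3416366.9 / 6833 = 499.981... → 500.0.

500.0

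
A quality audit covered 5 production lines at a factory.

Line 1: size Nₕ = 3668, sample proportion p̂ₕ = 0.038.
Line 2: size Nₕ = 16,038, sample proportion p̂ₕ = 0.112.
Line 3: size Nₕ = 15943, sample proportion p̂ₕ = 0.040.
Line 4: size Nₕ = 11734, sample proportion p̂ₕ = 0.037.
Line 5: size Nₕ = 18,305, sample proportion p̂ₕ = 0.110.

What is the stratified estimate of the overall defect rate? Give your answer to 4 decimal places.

Wₕ = Nₕ/N with N = 65688: 0.0558, 0.2442, 0.2427, 0.1786, 0.2787.
p̂_st = 0.0558·0.038 + 0.2442·0.112 + 0.2427·0.040 + 0.1786·0.037 + 0.2787·0.110 ≈ 0.076438... → 0.0764.

0.0764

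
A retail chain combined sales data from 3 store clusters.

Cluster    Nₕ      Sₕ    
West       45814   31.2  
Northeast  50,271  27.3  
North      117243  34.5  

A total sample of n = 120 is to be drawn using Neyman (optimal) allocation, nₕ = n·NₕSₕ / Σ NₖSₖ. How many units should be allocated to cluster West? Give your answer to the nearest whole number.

25

West: NₕSₕ = 45814·31.2 = 1429396.8
Northeast: NₕSₕ = 50271·27.3 = 1372398.3
North: NₕSₕ = 117243·34.5 = 4044883.5
Σ NₕSₕ = 6846678.6.
n_West = 120·1429396.8/6846678.6 = 25.053... → 25.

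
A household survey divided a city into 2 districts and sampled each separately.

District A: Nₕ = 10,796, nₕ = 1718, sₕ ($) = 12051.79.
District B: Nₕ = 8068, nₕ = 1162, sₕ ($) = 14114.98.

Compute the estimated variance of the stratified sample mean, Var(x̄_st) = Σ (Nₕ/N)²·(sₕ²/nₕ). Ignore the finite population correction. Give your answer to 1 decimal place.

N = 18864; Wₕ = Nₕ/N.
district A: (10796/18864)²·12051.79²/1718 = 27690.9674
district B: (8068/18864)²·14114.98²/1162 = 31363.0731
Sum = 59054.0404 → 59054.0.

59054.0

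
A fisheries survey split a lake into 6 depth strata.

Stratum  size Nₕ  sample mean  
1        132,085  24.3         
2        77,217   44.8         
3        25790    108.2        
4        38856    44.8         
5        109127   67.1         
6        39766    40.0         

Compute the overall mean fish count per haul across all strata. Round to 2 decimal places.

N = 132085 + 77217 + 25790 + 38856 + 109127 + 39766 = 422841.
Weight each subgroup mean by Nₕ/N and sum.
Σ Nₕx̄ₕ = 132085·24.3 + 77217·44.8 + 25790·108.2 + 38856·44.8 + 109127·67.1 + 39766·40.0 = 3209665.5 + 3459321.6 + 2790478 + 1740748.8 + 7322421.7 + 1590640 = 20113275.6.
Divide by N: 20113275.6 / 422841 = 47.5670... → 47.57.

47.57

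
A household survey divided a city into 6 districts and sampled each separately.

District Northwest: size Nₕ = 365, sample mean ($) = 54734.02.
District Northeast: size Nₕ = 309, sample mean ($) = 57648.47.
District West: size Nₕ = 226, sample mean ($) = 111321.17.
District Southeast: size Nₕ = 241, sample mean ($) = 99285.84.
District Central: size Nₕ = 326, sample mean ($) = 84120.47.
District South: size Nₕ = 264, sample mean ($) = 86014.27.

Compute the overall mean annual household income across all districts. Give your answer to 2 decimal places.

N = 365 + 309 + 226 + 241 + 326 + 264 = 1731.
Weight each subgroup mean by Nₕ/N and sum.
Σ Nₕx̄ₕ = 365·54734.02 + 309·57648.47 + 226·111321.17 + 241·99285.84 + 326·84120.47 + 264·86014.27 = 19977917.3 + 17813377.23 + 25158584.42 + 23927887.44 + 27423273.22 + 22707767.28 = 137008806.89.
Divide by N: 137008806.89 / 1731 = 79150.0906... → 79150.09.

79150.09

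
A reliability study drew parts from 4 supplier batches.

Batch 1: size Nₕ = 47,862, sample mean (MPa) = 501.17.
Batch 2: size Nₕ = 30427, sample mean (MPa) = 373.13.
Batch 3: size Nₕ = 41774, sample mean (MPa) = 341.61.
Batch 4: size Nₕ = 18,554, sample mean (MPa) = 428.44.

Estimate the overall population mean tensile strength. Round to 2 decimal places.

415.24

x̄_st = (Σ Nₕx̄ₕ) / (Σ Nₕ) = (47862·501.17 + 30427·373.13 + 41774·341.61 + 18554·428.44) / 138617
= 57559916.95 / 138617 = 415.2443... → 415.24.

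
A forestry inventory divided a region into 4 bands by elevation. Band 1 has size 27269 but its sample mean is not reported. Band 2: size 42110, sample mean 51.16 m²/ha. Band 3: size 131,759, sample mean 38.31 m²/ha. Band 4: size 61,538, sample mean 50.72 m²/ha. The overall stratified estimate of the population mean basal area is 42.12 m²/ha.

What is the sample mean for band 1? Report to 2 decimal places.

N = 27269 + 42110 + 131759 + 61538 = 262676.
Overall total = μ·N = 42.12·262676 = 11063913.12.
Subtract the known strata: 42110·51.16 + 131759·38.31 + 61538·50.72 = 10323242.25.
Remaining total for band 1: 11063913.12 − 10323242.25 = 740670.87.
Divide by its size: 740670.87 / 27269 = 27.1616... → 27.16.

27.16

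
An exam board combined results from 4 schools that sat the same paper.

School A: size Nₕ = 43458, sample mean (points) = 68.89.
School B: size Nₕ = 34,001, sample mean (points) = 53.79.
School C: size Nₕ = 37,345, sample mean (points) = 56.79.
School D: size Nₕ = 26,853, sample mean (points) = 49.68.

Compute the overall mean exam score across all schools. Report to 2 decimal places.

x̄_st = (Σ Nₕx̄ₕ) / (Σ Nₕ) = (43458·68.89 + 34001·53.79 + 37345·56.79 + 26853·49.68) / 141657
= 8277615 / 141657 = 58.4342... → 58.43.

58.43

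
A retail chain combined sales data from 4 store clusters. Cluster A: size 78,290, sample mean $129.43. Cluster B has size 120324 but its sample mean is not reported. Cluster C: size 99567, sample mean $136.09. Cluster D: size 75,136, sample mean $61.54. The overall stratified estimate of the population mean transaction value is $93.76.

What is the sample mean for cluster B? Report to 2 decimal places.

55.64

Σ Nₕx̄ₕ = N·μ, so 120324·x̄_B = 373317·93.76 − (78290·129.43 + 99567·136.09 + 75136·61.54).
= 35002201.92 − 28307017.17 = 6695184.75.
x̄_B = 6695184.75 / 120324 = 55.6430... → 55.64.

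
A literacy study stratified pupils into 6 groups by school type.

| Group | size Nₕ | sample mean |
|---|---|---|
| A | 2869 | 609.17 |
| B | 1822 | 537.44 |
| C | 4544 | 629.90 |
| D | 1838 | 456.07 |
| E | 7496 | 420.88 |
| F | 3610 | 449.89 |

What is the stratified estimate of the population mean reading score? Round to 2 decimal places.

505.27

x̄_st = (Σ Nₕx̄ₕ) / (Σ Nₕ) = (2869·609.17 + 1822·537.44 + 4544·629.90 + 1838·456.07 + 7496·420.88 + 3610·449.89) / 22179
= 11206466.05 / 22179 = 505.2737... → 505.27.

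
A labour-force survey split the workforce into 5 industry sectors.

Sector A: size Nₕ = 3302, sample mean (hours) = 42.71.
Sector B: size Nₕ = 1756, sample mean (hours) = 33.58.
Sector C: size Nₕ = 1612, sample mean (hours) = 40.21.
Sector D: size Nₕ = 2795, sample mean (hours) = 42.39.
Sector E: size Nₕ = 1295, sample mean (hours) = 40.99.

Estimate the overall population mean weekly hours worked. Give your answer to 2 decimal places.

x̄_st = (Σ Nₕx̄ₕ) / (Σ Nₕ) = (3302·42.71 + 1756·33.58 + 1612·40.21 + 2795·42.39 + 1295·40.99) / 10760
= 436375.52 / 10760 = 40.5553... → 40.56.

40.56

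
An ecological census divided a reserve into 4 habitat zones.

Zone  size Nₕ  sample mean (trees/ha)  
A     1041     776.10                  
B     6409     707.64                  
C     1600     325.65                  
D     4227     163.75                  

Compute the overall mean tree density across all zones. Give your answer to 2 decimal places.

x̄_st = (Σ Nₕx̄ₕ) / (Σ Nₕ) = (1041·776.10 + 6409·707.64 + 1600·325.65 + 4227·163.75) / 13277
= 6556396.11 / 13277 = 493.8161... → 493.82.

493.82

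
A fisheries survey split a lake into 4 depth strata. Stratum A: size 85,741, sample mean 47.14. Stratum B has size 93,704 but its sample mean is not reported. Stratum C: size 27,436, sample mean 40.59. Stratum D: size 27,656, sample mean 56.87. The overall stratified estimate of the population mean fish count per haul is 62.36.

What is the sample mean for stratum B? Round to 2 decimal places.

N = 85741 + 93704 + 27436 + 27656 = 234537.
Overall total = μ·N = 62.36·234537 = 14625727.32.
Subtract the known strata: 85741·47.14 + 27436·40.59 + 27656·56.87 = 6728254.7.
Remaining total for stratum B: 14625727.32 − 6728254.7 = 7897472.62.
Divide by its size: 7897472.62 / 93704 = 84.2811... → 84.28.

84.28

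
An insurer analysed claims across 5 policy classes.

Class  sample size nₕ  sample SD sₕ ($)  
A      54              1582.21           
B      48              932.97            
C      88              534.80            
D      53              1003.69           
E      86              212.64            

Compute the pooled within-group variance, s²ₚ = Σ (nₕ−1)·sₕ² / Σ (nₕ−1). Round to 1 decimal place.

786113.3

A: (54−1)·1582.21² = 53·2503388.4841 = 132679589.6573
B: (48−1)·932.97² = 47·870433.0209 = 40910351.9823
C: (88−1)·534.80² = 87·286011.04 = 24882960.48
D: (53−1)·1003.69² = 52·1007393.6161 = 52384468.0372
E: (86−1)·212.64² = 85·45215.7696 = 3843340.416
Numerator = 254700710.5728; denominator = Σ(nₕ−1) = 324.
s²ₚ = 254700710.5728/324 = 786113.304... → 786113.3.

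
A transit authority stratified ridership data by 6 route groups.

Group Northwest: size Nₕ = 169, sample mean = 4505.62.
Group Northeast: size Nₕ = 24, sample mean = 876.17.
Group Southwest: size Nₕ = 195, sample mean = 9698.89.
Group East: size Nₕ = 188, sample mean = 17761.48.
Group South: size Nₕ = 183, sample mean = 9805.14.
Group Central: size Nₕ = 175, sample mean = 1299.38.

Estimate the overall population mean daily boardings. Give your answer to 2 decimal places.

8602.41

N = 934; weights Wₕ = Nₕ/N = (0.1809, 0.0257, 0.2088, 0.2013, 0.1959, 0.1874).
x̄_st = Σ Wₕ·x̄ₕ = 0.1809·4505.62 + 0.0257·876.17 + 0.2088·9698.89 + 0.2013·17761.48 + 0.1959·9805.14 + 0.1874·1299.38 ≈ 8602.4109...
→ 8602.41.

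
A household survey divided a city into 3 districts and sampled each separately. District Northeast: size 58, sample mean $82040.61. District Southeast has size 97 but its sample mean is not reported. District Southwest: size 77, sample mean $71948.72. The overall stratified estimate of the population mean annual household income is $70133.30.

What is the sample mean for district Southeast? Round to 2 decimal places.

61572.36

Σ Nₕx̄ₕ = N·μ, so 97·x̄_Southeast = 232·70133.30 − (58·82040.61 + 77·71948.72).
= 16270925.6 − 10298406.82 = 5972518.78.
x̄_Southeast = 5972518.78 / 97 = 61572.3586... → 61572.36.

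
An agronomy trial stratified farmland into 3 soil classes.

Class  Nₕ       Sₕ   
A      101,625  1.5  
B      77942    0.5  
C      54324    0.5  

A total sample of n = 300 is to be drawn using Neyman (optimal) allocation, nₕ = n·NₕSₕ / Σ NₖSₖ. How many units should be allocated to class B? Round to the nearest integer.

A: NₕSₕ = 101625·1.5 = 152437.5
B: NₕSₕ = 77942·0.5 = 38971
C: NₕSₕ = 54324·0.5 = 27162
Σ NₕSₕ = 218570.5.
n_B = 300·38971/218570.5 = 53.490... → 53.

53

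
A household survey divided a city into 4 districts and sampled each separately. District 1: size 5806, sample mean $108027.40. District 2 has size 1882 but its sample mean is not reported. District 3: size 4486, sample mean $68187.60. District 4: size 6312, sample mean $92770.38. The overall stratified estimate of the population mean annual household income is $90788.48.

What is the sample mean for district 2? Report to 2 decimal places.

84831.32

N = 5806 + 1882 + 4486 + 6312 = 18486.
Overall total = μ·N = 90788.48·18486 = 1678315841.28.
Subtract the known strata: 5806·108027.40 + 4486·68187.60 + 6312·92770.38 = 1518663296.56.
Remaining total for district 2: 1678315841.28 − 1518663296.56 = 159652544.72.
Divide by its size: 159652544.72 / 1882 = 84831.3203... → 84831.32.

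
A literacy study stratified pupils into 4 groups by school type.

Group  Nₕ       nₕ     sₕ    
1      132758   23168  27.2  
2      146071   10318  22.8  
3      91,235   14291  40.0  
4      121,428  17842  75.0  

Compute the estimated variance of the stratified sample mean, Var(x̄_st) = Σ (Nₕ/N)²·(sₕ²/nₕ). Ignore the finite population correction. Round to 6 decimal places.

0.029881

N = 491492. Term for each stratum: Wₕ²sₕ²/nₕ.
Var(x̄_st) = 0.002329903 + 0.004450095 + 0.003857868 + 0.019243487 = 0.029881353 → 0.029881.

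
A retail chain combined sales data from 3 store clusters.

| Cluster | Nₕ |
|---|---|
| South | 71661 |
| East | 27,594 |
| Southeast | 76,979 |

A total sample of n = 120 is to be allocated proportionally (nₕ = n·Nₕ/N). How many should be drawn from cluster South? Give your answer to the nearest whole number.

N = 71661 + 27594 + 76979 = 176234.
n_South = 120·71661/176234 = 48.795... → 49.

49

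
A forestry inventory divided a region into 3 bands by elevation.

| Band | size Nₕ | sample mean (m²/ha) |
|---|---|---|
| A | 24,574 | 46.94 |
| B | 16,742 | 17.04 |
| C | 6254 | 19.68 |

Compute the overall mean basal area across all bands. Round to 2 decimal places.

32.83

N = 47570; weights Wₕ = Nₕ/N = (0.5166, 0.3519, 0.1315).
x̄_st = Σ Wₕ·x̄ₕ = 0.5166·46.94 + 0.3519·17.04 + 0.1315·19.68 ≈ 32.8330...
→ 32.83.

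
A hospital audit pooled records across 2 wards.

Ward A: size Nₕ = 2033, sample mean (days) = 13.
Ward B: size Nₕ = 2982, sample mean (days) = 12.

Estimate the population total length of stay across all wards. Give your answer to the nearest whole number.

62213

Population total = Σ Nₕ·x̄ₕ (each stratum's size times its mean).
2033·13 + 2982·12 = 26429 + 35784 = 62213.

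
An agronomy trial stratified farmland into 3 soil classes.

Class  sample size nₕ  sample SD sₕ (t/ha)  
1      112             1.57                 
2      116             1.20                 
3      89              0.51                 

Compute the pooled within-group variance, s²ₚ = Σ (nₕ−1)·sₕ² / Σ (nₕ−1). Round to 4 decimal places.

1: (112−1)·1.57² = 111·2.4649 = 273.6039
2: (116−1)·1.20² = 115·1.44 = 165.6
3: (89−1)·0.51² = 88·0.2601 = 22.8888
Numerator = 462.0927; denominator = Σ(nₕ−1) = 314.
s²ₚ = 462.0927/314 = 1.471633... → 1.4716.

1.4716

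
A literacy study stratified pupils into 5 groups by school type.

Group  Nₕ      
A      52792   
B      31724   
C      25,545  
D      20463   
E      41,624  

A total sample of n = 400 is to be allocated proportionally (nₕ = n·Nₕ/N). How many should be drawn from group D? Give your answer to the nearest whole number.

N = 52792 + 31724 + 25545 + 20463 + 41624 = 172148.
n_D = 400·20463/172148 = 47.547... → 48.

48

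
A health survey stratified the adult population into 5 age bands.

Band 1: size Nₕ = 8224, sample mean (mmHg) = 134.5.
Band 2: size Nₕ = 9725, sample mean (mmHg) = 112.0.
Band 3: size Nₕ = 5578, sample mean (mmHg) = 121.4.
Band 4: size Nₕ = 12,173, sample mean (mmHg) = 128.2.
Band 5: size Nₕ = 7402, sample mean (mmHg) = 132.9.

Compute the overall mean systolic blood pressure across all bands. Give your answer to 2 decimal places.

125.67

N = 8224 + 9725 + 5578 + 12173 + 7402 = 43102.
Weight each subgroup mean by Nₕ/N and sum.
Σ Nₕx̄ₕ = 8224·134.5 + 9725·112.0 + 5578·121.4 + 12173·128.2 + 7402·132.9 = 1106128 + 1089200 + 677169.2 + 1560578.6 + 983725.8 = 5416801.6.
Divide by N: 5416801.6 / 43102 = 125.6740... → 125.67.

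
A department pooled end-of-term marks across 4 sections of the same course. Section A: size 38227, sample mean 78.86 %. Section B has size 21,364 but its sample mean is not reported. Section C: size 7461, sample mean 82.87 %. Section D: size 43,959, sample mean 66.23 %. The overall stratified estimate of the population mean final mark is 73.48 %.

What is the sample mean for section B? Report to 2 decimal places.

75.49

N = 38227 + 21364 + 7461 + 43959 = 111011.
Overall total = μ·N = 73.48·111011 = 8157088.28.
Subtract the known strata: 38227·78.86 + 7461·82.87 + 43959·66.23 = 6544278.86.
Remaining total for section B: 8157088.28 − 6544278.86 = 1612809.42.
Divide by its size: 1612809.42 / 21364 = 75.4919... → 75.49.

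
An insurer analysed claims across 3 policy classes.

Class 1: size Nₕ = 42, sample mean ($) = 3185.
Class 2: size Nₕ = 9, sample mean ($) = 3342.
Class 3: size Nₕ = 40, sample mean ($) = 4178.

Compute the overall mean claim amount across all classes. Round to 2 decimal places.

3637.01

N = 42 + 9 + 40 = 91.
Overall mean = Σ (Nₕ/N)·x̄ₕ — weight by population share, not a simple average.
Σ Nₕx̄ₕ = 42·3185 + 9·3342 + 40·4178 = 133770 + 30078 + 167120 = 330968.
Divide by N: 330968 / 91 = 3637.0110... → 3637.01.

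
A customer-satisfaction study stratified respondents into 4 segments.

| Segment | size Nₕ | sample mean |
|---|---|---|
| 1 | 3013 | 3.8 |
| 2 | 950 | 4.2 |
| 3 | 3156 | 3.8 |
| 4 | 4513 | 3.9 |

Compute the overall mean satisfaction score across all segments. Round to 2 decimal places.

N = 3013 + 950 + 3156 + 4513 = 11632.
The stratified mean weights each stratum mean by its population share Nₕ/N.
Σ Nₕx̄ₕ = 3013·3.8 + 950·4.2 + 3156·3.8 + 4513·3.9 = 11449.4 + 3990 + 11992.8 + 17600.7 = 45032.9.
Divide by N: 45032.9 / 11632 = 3.8715... → 3.87.

3.87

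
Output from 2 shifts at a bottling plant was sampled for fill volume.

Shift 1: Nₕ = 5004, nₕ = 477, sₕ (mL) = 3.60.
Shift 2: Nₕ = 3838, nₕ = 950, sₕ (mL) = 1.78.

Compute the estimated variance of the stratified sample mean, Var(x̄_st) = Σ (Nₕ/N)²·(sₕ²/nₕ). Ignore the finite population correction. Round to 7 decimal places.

0.0093304

N = 8842. Term for each stratum: Wₕ²sₕ²/nₕ.
Var(x̄_st) = 0.0087020225 + 0.0006283843 = 0.0093304068 → 0.0093304.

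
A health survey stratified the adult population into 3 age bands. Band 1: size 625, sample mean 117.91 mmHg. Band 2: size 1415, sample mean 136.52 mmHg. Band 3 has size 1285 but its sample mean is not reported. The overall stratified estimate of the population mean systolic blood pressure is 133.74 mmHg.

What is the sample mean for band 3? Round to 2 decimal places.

N = 625 + 1415 + 1285 = 3325.
Overall total = μ·N = 133.74·3325 = 444685.5.
Subtract the known strata: 625·117.91 + 1415·136.52 = 266869.55.
Remaining total for band 3: 444685.5 − 266869.55 = 177815.95.
Divide by its size: 177815.95 / 1285 = 138.3782... → 138.38.

138.38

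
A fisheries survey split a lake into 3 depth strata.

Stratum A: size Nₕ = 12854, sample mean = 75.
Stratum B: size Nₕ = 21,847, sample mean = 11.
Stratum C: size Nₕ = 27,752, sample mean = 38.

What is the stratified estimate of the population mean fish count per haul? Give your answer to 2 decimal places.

N = 62453; weights Wₕ = Nₕ/N = (0.2058, 0.3498, 0.4444).
x̄_st = Σ Wₕ·x̄ₕ = 0.2058·75 + 0.3498·11 + 0.4444·38 ≈ 36.1703...
→ 36.17.

36.17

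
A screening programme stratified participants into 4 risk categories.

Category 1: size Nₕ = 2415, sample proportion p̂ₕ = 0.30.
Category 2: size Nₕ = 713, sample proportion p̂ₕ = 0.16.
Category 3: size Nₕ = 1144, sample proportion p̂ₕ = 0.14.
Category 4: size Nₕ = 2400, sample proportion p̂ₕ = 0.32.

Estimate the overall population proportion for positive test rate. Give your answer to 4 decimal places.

Wₕ = Nₕ/N with N = 6672: 0.3620, 0.1069, 0.1715, 0.3597.
p̂_st = 0.3620·0.30 + 0.1069·0.16 + 0.1715·0.14 + 0.3597·0.32 ≈ 0.264799... → 0.2648.

0.2648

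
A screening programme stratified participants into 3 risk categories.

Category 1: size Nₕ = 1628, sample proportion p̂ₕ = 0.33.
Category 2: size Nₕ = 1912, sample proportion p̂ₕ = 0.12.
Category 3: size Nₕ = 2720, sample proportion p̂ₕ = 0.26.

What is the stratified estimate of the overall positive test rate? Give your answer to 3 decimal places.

0.235

N = 1628 + 1912 + 2720 = 6260.
Overall proportion = Σ (Nₕ/N)·p̂ₕ.
Σ Nₕp̂ₕ = 537.24 + 229.44 + 707.2 = 1473.88.
1473.88 / 6260 = 0.23544... → 0.235.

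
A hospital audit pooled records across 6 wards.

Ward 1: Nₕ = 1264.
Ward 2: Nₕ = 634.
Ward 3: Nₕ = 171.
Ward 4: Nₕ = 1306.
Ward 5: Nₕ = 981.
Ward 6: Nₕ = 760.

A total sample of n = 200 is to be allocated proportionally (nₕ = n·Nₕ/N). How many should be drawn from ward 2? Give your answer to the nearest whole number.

N = 1264 + 634 + 171 + 1306 + 981 + 760 = 5116.
n_2 = 200·634/5116 = 24.785... → 25.

25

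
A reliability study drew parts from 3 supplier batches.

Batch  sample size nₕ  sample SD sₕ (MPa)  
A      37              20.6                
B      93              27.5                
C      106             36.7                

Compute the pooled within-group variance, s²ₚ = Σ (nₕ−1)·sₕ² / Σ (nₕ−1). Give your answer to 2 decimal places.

971.14

A: (37−1)·20.6² = 36·424.36 = 15276.96
B: (93−1)·27.5² = 92·756.25 = 69575
C: (106−1)·36.7² = 105·1346.89 = 141423.45
Numerator = 226275.41; denominator = Σ(nₕ−1) = 233.
s²ₚ = 226275.41/233 = 971.1391... → 971.14.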